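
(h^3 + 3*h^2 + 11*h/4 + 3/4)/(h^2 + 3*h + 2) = (h^2 + 2*h + 3/4)/(h + 2)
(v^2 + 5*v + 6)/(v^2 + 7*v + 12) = (v + 2)/(v + 4)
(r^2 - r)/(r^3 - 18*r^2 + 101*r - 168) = r*(r - 1)/(r^3 - 18*r^2 + 101*r - 168)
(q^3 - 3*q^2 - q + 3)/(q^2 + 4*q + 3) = (q^2 - 4*q + 3)/(q + 3)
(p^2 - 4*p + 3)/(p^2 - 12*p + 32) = (p^2 - 4*p + 3)/(p^2 - 12*p + 32)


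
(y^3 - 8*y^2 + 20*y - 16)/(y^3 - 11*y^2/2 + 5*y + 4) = 2*(y - 2)/(2*y + 1)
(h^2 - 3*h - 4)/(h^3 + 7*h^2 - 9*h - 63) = (h^2 - 3*h - 4)/(h^3 + 7*h^2 - 9*h - 63)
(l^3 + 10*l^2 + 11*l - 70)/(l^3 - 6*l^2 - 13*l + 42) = (l^2 + 12*l + 35)/(l^2 - 4*l - 21)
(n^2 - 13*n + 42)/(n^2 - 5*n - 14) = (n - 6)/(n + 2)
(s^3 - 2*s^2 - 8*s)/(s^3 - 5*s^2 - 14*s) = (s - 4)/(s - 7)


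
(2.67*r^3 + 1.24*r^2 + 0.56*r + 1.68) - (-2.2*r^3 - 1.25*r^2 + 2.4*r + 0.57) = 4.87*r^3 + 2.49*r^2 - 1.84*r + 1.11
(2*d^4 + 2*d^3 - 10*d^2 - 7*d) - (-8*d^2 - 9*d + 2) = 2*d^4 + 2*d^3 - 2*d^2 + 2*d - 2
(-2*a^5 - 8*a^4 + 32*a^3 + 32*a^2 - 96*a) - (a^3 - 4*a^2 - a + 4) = -2*a^5 - 8*a^4 + 31*a^3 + 36*a^2 - 95*a - 4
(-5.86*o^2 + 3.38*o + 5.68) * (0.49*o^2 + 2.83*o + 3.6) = -2.8714*o^4 - 14.9276*o^3 - 8.7474*o^2 + 28.2424*o + 20.448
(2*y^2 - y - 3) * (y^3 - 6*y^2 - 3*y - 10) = 2*y^5 - 13*y^4 - 3*y^3 + y^2 + 19*y + 30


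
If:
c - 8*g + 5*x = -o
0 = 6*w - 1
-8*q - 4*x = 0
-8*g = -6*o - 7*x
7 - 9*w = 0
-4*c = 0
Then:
No Solution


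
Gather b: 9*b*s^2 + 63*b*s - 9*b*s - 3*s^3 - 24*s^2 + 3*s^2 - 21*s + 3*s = b*(9*s^2 + 54*s) - 3*s^3 - 21*s^2 - 18*s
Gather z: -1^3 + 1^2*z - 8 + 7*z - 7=8*z - 16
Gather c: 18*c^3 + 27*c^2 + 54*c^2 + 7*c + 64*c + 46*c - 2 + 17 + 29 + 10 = 18*c^3 + 81*c^2 + 117*c + 54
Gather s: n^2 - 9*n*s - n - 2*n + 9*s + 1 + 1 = n^2 - 3*n + s*(9 - 9*n) + 2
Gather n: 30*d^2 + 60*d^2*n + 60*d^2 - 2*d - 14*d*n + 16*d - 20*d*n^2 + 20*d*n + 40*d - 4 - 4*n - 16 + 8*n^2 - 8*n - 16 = 90*d^2 + 54*d + n^2*(8 - 20*d) + n*(60*d^2 + 6*d - 12) - 36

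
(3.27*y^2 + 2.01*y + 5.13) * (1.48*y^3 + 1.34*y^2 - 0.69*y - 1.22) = 4.8396*y^5 + 7.3566*y^4 + 8.0295*y^3 + 1.4979*y^2 - 5.9919*y - 6.2586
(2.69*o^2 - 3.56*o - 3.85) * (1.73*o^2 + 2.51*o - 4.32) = 4.6537*o^4 + 0.593099999999999*o^3 - 27.2169*o^2 + 5.7157*o + 16.632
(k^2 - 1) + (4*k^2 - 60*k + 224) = 5*k^2 - 60*k + 223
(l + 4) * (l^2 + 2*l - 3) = l^3 + 6*l^2 + 5*l - 12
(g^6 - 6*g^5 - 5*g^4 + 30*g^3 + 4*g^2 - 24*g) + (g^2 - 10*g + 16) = g^6 - 6*g^5 - 5*g^4 + 30*g^3 + 5*g^2 - 34*g + 16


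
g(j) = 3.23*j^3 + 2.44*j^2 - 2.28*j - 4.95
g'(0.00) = -2.28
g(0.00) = -4.95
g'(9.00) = 826.53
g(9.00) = 2526.84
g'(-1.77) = 19.44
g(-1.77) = -11.18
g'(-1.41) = 10.10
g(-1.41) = -5.94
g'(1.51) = 27.18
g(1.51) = 8.29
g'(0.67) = 5.34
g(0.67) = -4.41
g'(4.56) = 221.46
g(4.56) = 341.65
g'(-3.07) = 74.07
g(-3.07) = -68.41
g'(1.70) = 34.02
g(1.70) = 14.09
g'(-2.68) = 54.24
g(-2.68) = -43.49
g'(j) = 9.69*j^2 + 4.88*j - 2.28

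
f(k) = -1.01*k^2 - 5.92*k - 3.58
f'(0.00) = -5.92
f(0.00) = -3.58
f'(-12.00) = 18.32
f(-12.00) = -77.98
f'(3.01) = -12.00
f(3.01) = -30.55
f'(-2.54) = -0.79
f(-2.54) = 4.94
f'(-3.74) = 1.63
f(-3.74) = 4.43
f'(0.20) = -6.32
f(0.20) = -4.80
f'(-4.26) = 2.69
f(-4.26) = 3.31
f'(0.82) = -7.58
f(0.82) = -9.11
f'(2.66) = -11.29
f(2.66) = -26.47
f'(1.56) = -9.07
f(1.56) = -15.27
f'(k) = -2.02*k - 5.92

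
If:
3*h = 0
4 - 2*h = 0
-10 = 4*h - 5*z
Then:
No Solution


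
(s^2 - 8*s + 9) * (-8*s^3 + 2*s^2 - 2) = -8*s^5 + 66*s^4 - 88*s^3 + 16*s^2 + 16*s - 18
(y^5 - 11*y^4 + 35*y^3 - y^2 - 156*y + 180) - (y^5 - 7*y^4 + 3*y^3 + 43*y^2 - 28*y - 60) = -4*y^4 + 32*y^3 - 44*y^2 - 128*y + 240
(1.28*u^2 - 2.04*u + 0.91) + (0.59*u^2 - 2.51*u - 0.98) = 1.87*u^2 - 4.55*u - 0.07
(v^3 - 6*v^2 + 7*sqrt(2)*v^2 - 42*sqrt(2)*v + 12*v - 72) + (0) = v^3 - 6*v^2 + 7*sqrt(2)*v^2 - 42*sqrt(2)*v + 12*v - 72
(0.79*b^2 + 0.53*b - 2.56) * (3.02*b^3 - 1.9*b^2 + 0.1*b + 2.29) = 2.3858*b^5 + 0.0996000000000001*b^4 - 8.6592*b^3 + 6.7261*b^2 + 0.9577*b - 5.8624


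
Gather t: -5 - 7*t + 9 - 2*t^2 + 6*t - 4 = -2*t^2 - t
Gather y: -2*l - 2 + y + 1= -2*l + y - 1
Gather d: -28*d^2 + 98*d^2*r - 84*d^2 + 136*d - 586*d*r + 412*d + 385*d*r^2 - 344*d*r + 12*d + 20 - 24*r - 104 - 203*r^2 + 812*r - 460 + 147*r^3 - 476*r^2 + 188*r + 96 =d^2*(98*r - 112) + d*(385*r^2 - 930*r + 560) + 147*r^3 - 679*r^2 + 976*r - 448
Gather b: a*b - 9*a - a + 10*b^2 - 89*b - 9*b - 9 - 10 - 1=-10*a + 10*b^2 + b*(a - 98) - 20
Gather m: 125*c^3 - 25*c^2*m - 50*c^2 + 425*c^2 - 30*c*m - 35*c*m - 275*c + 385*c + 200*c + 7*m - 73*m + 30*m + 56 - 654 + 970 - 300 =125*c^3 + 375*c^2 + 310*c + m*(-25*c^2 - 65*c - 36) + 72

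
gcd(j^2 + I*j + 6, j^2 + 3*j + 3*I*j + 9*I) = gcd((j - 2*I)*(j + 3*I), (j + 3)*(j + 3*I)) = j + 3*I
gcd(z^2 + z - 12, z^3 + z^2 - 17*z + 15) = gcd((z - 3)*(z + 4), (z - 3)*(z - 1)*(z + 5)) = z - 3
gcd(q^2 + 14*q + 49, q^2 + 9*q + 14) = q + 7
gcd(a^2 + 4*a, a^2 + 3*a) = a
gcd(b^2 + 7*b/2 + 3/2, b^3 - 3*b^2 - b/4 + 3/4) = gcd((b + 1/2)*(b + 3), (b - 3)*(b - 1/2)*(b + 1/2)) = b + 1/2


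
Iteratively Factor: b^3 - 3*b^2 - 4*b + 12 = (b - 2)*(b^2 - b - 6) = (b - 3)*(b - 2)*(b + 2)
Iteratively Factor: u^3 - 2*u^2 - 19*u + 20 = (u - 1)*(u^2 - u - 20) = (u - 1)*(u + 4)*(u - 5)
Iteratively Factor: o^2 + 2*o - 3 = (o + 3)*(o - 1)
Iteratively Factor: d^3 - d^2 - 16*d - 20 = (d + 2)*(d^2 - 3*d - 10) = (d + 2)^2*(d - 5)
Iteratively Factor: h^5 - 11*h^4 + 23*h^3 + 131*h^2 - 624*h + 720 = (h - 4)*(h^4 - 7*h^3 - 5*h^2 + 111*h - 180) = (h - 4)*(h - 3)*(h^3 - 4*h^2 - 17*h + 60) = (h - 5)*(h - 4)*(h - 3)*(h^2 + h - 12) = (h - 5)*(h - 4)*(h - 3)*(h + 4)*(h - 3)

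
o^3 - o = o*(o - 1)*(o + 1)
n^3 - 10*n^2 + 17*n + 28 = (n - 7)*(n - 4)*(n + 1)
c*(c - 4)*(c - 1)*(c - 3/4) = c^4 - 23*c^3/4 + 31*c^2/4 - 3*c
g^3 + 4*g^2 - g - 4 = (g - 1)*(g + 1)*(g + 4)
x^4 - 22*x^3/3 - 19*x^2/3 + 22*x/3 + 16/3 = (x - 8)*(x - 1)*(x + 2/3)*(x + 1)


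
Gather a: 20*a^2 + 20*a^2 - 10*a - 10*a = 40*a^2 - 20*a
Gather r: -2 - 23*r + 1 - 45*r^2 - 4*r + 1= -45*r^2 - 27*r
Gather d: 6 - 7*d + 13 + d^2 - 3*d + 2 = d^2 - 10*d + 21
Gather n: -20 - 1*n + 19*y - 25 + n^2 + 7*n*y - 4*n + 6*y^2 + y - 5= n^2 + n*(7*y - 5) + 6*y^2 + 20*y - 50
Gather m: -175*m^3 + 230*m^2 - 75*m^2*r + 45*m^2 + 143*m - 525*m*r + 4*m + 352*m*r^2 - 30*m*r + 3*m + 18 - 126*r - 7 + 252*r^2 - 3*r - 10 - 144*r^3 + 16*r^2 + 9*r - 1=-175*m^3 + m^2*(275 - 75*r) + m*(352*r^2 - 555*r + 150) - 144*r^3 + 268*r^2 - 120*r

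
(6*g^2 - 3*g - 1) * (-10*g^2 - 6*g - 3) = -60*g^4 - 6*g^3 + 10*g^2 + 15*g + 3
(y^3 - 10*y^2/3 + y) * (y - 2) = y^4 - 16*y^3/3 + 23*y^2/3 - 2*y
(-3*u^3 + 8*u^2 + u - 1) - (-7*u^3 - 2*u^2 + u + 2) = 4*u^3 + 10*u^2 - 3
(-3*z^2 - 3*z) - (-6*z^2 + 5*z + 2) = 3*z^2 - 8*z - 2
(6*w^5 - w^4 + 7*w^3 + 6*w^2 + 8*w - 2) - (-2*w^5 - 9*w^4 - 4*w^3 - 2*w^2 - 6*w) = 8*w^5 + 8*w^4 + 11*w^3 + 8*w^2 + 14*w - 2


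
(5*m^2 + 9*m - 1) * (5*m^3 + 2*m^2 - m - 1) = 25*m^5 + 55*m^4 + 8*m^3 - 16*m^2 - 8*m + 1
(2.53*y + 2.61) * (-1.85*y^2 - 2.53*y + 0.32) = -4.6805*y^3 - 11.2294*y^2 - 5.7937*y + 0.8352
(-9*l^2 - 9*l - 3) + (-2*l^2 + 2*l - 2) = -11*l^2 - 7*l - 5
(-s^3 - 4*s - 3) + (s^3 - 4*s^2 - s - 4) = -4*s^2 - 5*s - 7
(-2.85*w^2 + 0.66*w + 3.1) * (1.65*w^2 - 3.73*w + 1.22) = -4.7025*w^4 + 11.7195*w^3 - 0.8238*w^2 - 10.7578*w + 3.782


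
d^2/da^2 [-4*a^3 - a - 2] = -24*a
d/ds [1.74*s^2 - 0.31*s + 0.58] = 3.48*s - 0.31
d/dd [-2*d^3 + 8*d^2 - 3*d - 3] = -6*d^2 + 16*d - 3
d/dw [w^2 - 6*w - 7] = 2*w - 6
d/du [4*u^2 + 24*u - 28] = 8*u + 24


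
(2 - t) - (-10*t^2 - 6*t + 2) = 10*t^2 + 5*t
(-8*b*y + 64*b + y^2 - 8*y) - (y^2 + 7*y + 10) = -8*b*y + 64*b - 15*y - 10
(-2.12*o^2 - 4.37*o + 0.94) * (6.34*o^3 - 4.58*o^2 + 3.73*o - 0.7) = -13.4408*o^5 - 17.9962*o^4 + 18.0666*o^3 - 19.1213*o^2 + 6.5652*o - 0.658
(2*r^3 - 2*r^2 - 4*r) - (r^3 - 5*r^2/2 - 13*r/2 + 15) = r^3 + r^2/2 + 5*r/2 - 15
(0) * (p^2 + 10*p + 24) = 0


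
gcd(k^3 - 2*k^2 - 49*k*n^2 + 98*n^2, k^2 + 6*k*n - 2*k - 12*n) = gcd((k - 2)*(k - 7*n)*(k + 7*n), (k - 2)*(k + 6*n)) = k - 2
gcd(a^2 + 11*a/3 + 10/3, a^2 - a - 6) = a + 2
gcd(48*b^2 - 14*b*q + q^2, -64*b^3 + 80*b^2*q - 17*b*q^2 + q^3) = -8*b + q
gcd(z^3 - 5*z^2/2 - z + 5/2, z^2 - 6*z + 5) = z - 1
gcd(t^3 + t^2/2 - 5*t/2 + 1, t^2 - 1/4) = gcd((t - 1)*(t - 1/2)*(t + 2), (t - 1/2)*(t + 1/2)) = t - 1/2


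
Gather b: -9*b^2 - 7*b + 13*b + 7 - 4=-9*b^2 + 6*b + 3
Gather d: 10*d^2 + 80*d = 10*d^2 + 80*d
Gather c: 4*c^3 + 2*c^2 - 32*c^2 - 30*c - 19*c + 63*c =4*c^3 - 30*c^2 + 14*c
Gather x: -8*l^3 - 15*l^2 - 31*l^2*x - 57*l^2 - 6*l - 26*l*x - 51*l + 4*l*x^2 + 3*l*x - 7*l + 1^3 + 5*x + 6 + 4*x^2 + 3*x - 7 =-8*l^3 - 72*l^2 - 64*l + x^2*(4*l + 4) + x*(-31*l^2 - 23*l + 8)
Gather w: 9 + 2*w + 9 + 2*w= 4*w + 18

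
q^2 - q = q*(q - 1)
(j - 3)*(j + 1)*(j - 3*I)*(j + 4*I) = j^4 - 2*j^3 + I*j^3 + 9*j^2 - 2*I*j^2 - 24*j - 3*I*j - 36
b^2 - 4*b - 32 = (b - 8)*(b + 4)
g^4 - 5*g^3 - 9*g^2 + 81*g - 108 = (g - 3)^3*(g + 4)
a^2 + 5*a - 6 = (a - 1)*(a + 6)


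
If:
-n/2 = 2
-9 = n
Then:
No Solution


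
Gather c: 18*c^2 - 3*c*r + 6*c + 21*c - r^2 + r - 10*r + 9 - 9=18*c^2 + c*(27 - 3*r) - r^2 - 9*r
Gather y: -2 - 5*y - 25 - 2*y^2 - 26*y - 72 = -2*y^2 - 31*y - 99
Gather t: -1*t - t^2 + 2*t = -t^2 + t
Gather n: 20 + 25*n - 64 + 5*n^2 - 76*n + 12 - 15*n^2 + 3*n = -10*n^2 - 48*n - 32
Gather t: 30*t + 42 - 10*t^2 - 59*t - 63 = -10*t^2 - 29*t - 21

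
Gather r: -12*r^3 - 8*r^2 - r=-12*r^3 - 8*r^2 - r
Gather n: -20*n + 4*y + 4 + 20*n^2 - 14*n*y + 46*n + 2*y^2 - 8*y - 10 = 20*n^2 + n*(26 - 14*y) + 2*y^2 - 4*y - 6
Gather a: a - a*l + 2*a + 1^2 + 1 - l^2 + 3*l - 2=a*(3 - l) - l^2 + 3*l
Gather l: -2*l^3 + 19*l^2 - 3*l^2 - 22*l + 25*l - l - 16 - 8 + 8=-2*l^3 + 16*l^2 + 2*l - 16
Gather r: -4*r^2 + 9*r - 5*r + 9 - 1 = -4*r^2 + 4*r + 8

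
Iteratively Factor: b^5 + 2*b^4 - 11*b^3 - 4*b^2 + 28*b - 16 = (b - 2)*(b^4 + 4*b^3 - 3*b^2 - 10*b + 8) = (b - 2)*(b - 1)*(b^3 + 5*b^2 + 2*b - 8) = (b - 2)*(b - 1)^2*(b^2 + 6*b + 8) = (b - 2)*(b - 1)^2*(b + 4)*(b + 2)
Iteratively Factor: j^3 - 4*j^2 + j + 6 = (j + 1)*(j^2 - 5*j + 6) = (j - 2)*(j + 1)*(j - 3)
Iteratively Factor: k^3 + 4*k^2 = (k)*(k^2 + 4*k) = k*(k + 4)*(k)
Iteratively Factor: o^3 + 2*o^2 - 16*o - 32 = (o + 4)*(o^2 - 2*o - 8) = (o - 4)*(o + 4)*(o + 2)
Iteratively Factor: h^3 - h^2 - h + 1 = (h + 1)*(h^2 - 2*h + 1) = (h - 1)*(h + 1)*(h - 1)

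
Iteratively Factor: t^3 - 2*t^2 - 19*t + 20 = (t - 5)*(t^2 + 3*t - 4) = (t - 5)*(t - 1)*(t + 4)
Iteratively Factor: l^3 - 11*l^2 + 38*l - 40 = (l - 2)*(l^2 - 9*l + 20) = (l - 4)*(l - 2)*(l - 5)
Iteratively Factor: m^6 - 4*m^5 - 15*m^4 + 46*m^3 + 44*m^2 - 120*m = (m - 2)*(m^5 - 2*m^4 - 19*m^3 + 8*m^2 + 60*m) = (m - 2)*(m + 2)*(m^4 - 4*m^3 - 11*m^2 + 30*m) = (m - 5)*(m - 2)*(m + 2)*(m^3 + m^2 - 6*m) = (m - 5)*(m - 2)^2*(m + 2)*(m^2 + 3*m) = m*(m - 5)*(m - 2)^2*(m + 2)*(m + 3)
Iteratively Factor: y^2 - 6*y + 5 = (y - 1)*(y - 5)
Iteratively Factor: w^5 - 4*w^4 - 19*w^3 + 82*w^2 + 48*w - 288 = (w + 4)*(w^4 - 8*w^3 + 13*w^2 + 30*w - 72) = (w - 3)*(w + 4)*(w^3 - 5*w^2 - 2*w + 24) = (w - 3)*(w + 2)*(w + 4)*(w^2 - 7*w + 12) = (w - 4)*(w - 3)*(w + 2)*(w + 4)*(w - 3)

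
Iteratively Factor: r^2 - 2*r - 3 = (r - 3)*(r + 1)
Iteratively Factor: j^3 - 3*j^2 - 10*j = (j - 5)*(j^2 + 2*j) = (j - 5)*(j + 2)*(j)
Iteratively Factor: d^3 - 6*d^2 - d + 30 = (d - 5)*(d^2 - d - 6) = (d - 5)*(d - 3)*(d + 2)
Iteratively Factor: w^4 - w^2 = (w + 1)*(w^3 - w^2) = w*(w + 1)*(w^2 - w) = w^2*(w + 1)*(w - 1)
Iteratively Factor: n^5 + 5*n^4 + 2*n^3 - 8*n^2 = (n)*(n^4 + 5*n^3 + 2*n^2 - 8*n) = n*(n + 4)*(n^3 + n^2 - 2*n) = n*(n - 1)*(n + 4)*(n^2 + 2*n) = n*(n - 1)*(n + 2)*(n + 4)*(n)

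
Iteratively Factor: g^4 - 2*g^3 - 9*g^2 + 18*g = (g)*(g^3 - 2*g^2 - 9*g + 18) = g*(g - 3)*(g^2 + g - 6) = g*(g - 3)*(g + 3)*(g - 2)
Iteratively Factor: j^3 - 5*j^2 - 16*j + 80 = (j + 4)*(j^2 - 9*j + 20) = (j - 4)*(j + 4)*(j - 5)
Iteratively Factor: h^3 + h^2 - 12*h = (h - 3)*(h^2 + 4*h) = (h - 3)*(h + 4)*(h)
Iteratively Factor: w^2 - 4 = (w + 2)*(w - 2)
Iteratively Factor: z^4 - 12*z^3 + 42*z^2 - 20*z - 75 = (z - 5)*(z^3 - 7*z^2 + 7*z + 15) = (z - 5)*(z + 1)*(z^2 - 8*z + 15) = (z - 5)^2*(z + 1)*(z - 3)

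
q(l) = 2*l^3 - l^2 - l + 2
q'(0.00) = -1.00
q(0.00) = 2.00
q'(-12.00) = 887.00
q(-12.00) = -3586.00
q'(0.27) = -1.10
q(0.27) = 1.70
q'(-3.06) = 61.30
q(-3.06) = -61.61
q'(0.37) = -0.92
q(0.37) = 1.59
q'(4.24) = 98.39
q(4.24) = 132.23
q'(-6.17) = 239.75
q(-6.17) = -499.67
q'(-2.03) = 27.79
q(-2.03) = -16.82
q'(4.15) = 94.04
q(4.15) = 123.57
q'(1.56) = 10.48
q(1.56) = 5.60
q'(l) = 6*l^2 - 2*l - 1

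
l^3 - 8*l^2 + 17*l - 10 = (l - 5)*(l - 2)*(l - 1)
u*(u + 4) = u^2 + 4*u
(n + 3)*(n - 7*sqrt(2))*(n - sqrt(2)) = n^3 - 8*sqrt(2)*n^2 + 3*n^2 - 24*sqrt(2)*n + 14*n + 42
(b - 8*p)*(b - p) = b^2 - 9*b*p + 8*p^2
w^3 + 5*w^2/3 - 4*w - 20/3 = (w - 2)*(w + 5/3)*(w + 2)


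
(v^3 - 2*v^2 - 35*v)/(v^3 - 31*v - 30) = v*(v - 7)/(v^2 - 5*v - 6)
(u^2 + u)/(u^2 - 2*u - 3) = u/(u - 3)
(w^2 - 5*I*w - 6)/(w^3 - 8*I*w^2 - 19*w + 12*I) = (w - 2*I)/(w^2 - 5*I*w - 4)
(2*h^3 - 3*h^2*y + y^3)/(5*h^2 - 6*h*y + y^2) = (-2*h^2 + h*y + y^2)/(-5*h + y)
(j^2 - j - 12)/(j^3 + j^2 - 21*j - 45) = (j - 4)/(j^2 - 2*j - 15)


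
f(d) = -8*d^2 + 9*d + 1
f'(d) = 9 - 16*d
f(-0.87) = -12.89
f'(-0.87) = 22.92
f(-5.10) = -252.98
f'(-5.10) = 90.60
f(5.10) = -161.18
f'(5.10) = -72.60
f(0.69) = 3.40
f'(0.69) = -2.04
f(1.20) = 0.28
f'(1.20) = -10.20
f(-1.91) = -45.37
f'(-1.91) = 39.56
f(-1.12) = -19.12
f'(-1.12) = 26.92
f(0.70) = 3.38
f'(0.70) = -2.20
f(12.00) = -1043.00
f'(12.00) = -183.00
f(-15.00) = -1934.00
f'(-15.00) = 249.00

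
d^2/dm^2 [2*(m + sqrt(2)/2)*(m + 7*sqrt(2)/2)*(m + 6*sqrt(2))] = 12*m + 40*sqrt(2)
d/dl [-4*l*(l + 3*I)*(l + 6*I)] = -12*l^2 - 72*I*l + 72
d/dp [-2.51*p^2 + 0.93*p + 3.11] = 0.93 - 5.02*p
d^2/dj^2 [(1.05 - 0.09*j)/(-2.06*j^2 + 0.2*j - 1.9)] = ((4.362 - 1.1124*j)*(2.06*j^2 - 0.2*j + 1.9) + (0.09*j - 1.05)*(4.12*j - 0.2)*(8.24*j - 0.4))/(2.06*j^2 - 0.2*j + 1.9)^3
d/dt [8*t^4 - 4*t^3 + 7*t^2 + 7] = 2*t*(16*t^2 - 6*t + 7)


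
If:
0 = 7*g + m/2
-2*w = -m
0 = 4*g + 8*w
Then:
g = 0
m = 0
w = 0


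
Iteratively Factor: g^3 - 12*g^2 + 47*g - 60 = (g - 4)*(g^2 - 8*g + 15) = (g - 5)*(g - 4)*(g - 3)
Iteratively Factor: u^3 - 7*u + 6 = (u - 2)*(u^2 + 2*u - 3) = (u - 2)*(u - 1)*(u + 3)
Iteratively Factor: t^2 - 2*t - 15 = (t - 5)*(t + 3)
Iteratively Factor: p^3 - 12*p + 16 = (p + 4)*(p^2 - 4*p + 4) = (p - 2)*(p + 4)*(p - 2)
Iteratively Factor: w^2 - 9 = (w + 3)*(w - 3)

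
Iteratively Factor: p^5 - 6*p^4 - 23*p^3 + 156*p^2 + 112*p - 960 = (p - 4)*(p^4 - 2*p^3 - 31*p^2 + 32*p + 240) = (p - 4)*(p + 4)*(p^3 - 6*p^2 - 7*p + 60) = (p - 5)*(p - 4)*(p + 4)*(p^2 - p - 12) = (p - 5)*(p - 4)*(p + 3)*(p + 4)*(p - 4)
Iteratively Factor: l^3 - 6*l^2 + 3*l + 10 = (l - 5)*(l^2 - l - 2) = (l - 5)*(l + 1)*(l - 2)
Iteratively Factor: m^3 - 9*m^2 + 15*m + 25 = (m - 5)*(m^2 - 4*m - 5) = (m - 5)*(m + 1)*(m - 5)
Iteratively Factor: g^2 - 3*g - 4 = (g + 1)*(g - 4)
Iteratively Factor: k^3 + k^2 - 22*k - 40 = (k - 5)*(k^2 + 6*k + 8) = (k - 5)*(k + 2)*(k + 4)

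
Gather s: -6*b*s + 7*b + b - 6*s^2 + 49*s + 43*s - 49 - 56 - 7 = 8*b - 6*s^2 + s*(92 - 6*b) - 112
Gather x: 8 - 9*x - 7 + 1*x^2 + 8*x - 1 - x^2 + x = 0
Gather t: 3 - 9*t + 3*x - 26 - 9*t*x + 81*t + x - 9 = t*(72 - 9*x) + 4*x - 32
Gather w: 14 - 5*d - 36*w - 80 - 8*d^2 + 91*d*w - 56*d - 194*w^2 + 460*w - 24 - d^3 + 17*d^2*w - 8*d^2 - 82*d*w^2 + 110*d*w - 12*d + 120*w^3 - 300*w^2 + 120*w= -d^3 - 16*d^2 - 73*d + 120*w^3 + w^2*(-82*d - 494) + w*(17*d^2 + 201*d + 544) - 90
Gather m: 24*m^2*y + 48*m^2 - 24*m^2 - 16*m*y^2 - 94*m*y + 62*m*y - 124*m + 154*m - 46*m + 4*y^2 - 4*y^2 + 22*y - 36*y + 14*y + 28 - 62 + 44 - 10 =m^2*(24*y + 24) + m*(-16*y^2 - 32*y - 16)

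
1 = 1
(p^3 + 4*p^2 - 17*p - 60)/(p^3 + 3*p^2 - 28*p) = (p^2 + 8*p + 15)/(p*(p + 7))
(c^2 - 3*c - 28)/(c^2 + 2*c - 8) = (c - 7)/(c - 2)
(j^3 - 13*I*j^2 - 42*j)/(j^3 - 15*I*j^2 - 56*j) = (j - 6*I)/(j - 8*I)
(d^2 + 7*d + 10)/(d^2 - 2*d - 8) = (d + 5)/(d - 4)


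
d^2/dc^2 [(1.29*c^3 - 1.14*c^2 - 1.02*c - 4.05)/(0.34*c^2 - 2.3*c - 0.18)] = (11.787312*c^3 - 0.0233279999999976*c^2 + 18.878832*c - 42.574032)/(0.039304*c^6 - 0.79764*c^5 + 5.333376*c^4 - 11.32244*c^3 - 2.823552*c^2 - 0.22356*c - 0.005832)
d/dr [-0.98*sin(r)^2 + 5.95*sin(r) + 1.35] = (5.95 - 1.96*sin(r))*cos(r)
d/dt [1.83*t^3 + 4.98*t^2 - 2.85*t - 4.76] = 5.49*t^2 + 9.96*t - 2.85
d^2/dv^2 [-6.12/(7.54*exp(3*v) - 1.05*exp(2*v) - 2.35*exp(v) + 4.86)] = (-6.12*(-45.24*exp(2*v) + 4.2*exp(v) + 4.7)*(-22.62*exp(2*v) + 2.1*exp(v) + 2.35)*exp(v) + (415.3032*exp(2*v) - 25.704*exp(v) - 14.382)*(7.54*exp(3*v) - 1.05*exp(2*v) - 2.35*exp(v) + 4.86))*exp(v)/(7.54*exp(3*v) - 1.05*exp(2*v) - 2.35*exp(v) + 4.86)^3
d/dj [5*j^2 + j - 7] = 10*j + 1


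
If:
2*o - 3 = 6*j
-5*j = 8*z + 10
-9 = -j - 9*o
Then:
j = -9/56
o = 57/56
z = -515/448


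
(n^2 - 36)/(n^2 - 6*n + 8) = (n^2 - 36)/(n^2 - 6*n + 8)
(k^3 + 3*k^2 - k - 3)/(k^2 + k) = k + 2 - 3/k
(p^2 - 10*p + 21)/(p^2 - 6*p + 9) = (p - 7)/(p - 3)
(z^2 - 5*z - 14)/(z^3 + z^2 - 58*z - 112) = (z - 7)/(z^2 - z - 56)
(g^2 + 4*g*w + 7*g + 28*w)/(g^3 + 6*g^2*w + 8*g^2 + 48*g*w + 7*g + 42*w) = (g + 4*w)/(g^2 + 6*g*w + g + 6*w)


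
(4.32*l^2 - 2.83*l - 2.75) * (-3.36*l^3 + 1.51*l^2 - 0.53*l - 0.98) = -14.5152*l^5 + 16.032*l^4 + 2.6771*l^3 - 6.8862*l^2 + 4.2309*l + 2.695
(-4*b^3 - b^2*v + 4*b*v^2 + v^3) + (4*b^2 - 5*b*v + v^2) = -4*b^3 - b^2*v + 4*b^2 + 4*b*v^2 - 5*b*v + v^3 + v^2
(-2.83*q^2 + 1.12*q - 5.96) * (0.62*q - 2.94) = -1.7546*q^3 + 9.0146*q^2 - 6.988*q + 17.5224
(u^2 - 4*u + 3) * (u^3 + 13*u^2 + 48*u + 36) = u^5 + 9*u^4 - u^3 - 117*u^2 + 108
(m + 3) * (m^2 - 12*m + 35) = m^3 - 9*m^2 - m + 105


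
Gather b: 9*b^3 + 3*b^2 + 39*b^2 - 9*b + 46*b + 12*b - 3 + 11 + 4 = 9*b^3 + 42*b^2 + 49*b + 12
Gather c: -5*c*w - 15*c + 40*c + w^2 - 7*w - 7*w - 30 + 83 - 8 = c*(25 - 5*w) + w^2 - 14*w + 45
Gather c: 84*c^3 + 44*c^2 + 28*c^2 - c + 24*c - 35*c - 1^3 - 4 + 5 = 84*c^3 + 72*c^2 - 12*c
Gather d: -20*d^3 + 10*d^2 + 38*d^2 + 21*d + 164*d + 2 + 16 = -20*d^3 + 48*d^2 + 185*d + 18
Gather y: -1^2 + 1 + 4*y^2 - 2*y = 4*y^2 - 2*y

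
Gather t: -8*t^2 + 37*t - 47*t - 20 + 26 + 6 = -8*t^2 - 10*t + 12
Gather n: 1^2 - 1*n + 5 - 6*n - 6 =-7*n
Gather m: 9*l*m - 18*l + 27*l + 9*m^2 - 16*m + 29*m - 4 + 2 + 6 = 9*l + 9*m^2 + m*(9*l + 13) + 4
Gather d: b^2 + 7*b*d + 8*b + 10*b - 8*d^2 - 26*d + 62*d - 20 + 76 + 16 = b^2 + 18*b - 8*d^2 + d*(7*b + 36) + 72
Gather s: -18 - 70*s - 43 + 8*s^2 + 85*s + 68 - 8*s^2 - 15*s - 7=0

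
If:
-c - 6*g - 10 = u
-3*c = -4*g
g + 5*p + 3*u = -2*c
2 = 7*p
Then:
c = -160/77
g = -120/77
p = 2/7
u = 10/7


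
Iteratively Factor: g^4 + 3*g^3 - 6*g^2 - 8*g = (g)*(g^3 + 3*g^2 - 6*g - 8) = g*(g + 1)*(g^2 + 2*g - 8) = g*(g + 1)*(g + 4)*(g - 2)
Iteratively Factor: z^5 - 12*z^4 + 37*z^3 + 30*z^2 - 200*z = (z - 4)*(z^4 - 8*z^3 + 5*z^2 + 50*z) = (z - 4)*(z + 2)*(z^3 - 10*z^2 + 25*z) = z*(z - 4)*(z + 2)*(z^2 - 10*z + 25) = z*(z - 5)*(z - 4)*(z + 2)*(z - 5)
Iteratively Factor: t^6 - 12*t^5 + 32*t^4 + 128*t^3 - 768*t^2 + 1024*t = (t + 4)*(t^5 - 16*t^4 + 96*t^3 - 256*t^2 + 256*t) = (t - 4)*(t + 4)*(t^4 - 12*t^3 + 48*t^2 - 64*t) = (t - 4)^2*(t + 4)*(t^3 - 8*t^2 + 16*t) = (t - 4)^3*(t + 4)*(t^2 - 4*t) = t*(t - 4)^3*(t + 4)*(t - 4)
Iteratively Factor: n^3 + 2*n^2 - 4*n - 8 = (n + 2)*(n^2 - 4) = (n + 2)^2*(n - 2)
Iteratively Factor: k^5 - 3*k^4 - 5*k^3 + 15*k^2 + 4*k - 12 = (k - 2)*(k^4 - k^3 - 7*k^2 + k + 6) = (k - 2)*(k + 2)*(k^3 - 3*k^2 - k + 3) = (k - 3)*(k - 2)*(k + 2)*(k^2 - 1) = (k - 3)*(k - 2)*(k - 1)*(k + 2)*(k + 1)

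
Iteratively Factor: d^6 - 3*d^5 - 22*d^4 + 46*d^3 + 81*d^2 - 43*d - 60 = (d + 1)*(d^5 - 4*d^4 - 18*d^3 + 64*d^2 + 17*d - 60) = (d - 1)*(d + 1)*(d^4 - 3*d^3 - 21*d^2 + 43*d + 60) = (d - 3)*(d - 1)*(d + 1)*(d^3 - 21*d - 20) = (d - 3)*(d - 1)*(d + 1)^2*(d^2 - d - 20) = (d - 3)*(d - 1)*(d + 1)^2*(d + 4)*(d - 5)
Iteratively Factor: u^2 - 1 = (u + 1)*(u - 1)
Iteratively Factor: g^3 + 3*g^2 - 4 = (g + 2)*(g^2 + g - 2) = (g - 1)*(g + 2)*(g + 2)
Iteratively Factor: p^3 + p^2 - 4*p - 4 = (p - 2)*(p^2 + 3*p + 2) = (p - 2)*(p + 1)*(p + 2)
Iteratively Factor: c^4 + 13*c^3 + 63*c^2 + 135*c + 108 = (c + 3)*(c^3 + 10*c^2 + 33*c + 36) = (c + 3)*(c + 4)*(c^2 + 6*c + 9) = (c + 3)^2*(c + 4)*(c + 3)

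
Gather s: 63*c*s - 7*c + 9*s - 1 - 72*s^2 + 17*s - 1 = -7*c - 72*s^2 + s*(63*c + 26) - 2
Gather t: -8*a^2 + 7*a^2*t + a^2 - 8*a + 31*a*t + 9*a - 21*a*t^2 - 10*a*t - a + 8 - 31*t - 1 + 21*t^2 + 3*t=-7*a^2 + t^2*(21 - 21*a) + t*(7*a^2 + 21*a - 28) + 7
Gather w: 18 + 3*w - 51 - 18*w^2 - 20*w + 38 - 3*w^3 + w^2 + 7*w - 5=-3*w^3 - 17*w^2 - 10*w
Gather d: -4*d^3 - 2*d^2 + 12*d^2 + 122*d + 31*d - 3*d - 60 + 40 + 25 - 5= -4*d^3 + 10*d^2 + 150*d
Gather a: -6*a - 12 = -6*a - 12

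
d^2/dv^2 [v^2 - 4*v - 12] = 2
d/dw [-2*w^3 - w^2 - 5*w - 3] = -6*w^2 - 2*w - 5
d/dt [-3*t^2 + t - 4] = 1 - 6*t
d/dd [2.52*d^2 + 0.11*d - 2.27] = 5.04*d + 0.11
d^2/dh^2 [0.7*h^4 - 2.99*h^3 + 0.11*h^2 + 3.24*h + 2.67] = 8.4*h^2 - 17.94*h + 0.22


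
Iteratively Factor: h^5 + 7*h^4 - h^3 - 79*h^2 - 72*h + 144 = (h + 4)*(h^4 + 3*h^3 - 13*h^2 - 27*h + 36) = (h - 3)*(h + 4)*(h^3 + 6*h^2 + 5*h - 12) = (h - 3)*(h + 3)*(h + 4)*(h^2 + 3*h - 4) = (h - 3)*(h - 1)*(h + 3)*(h + 4)*(h + 4)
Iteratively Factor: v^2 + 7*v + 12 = (v + 4)*(v + 3)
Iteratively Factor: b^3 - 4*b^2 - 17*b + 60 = (b + 4)*(b^2 - 8*b + 15) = (b - 5)*(b + 4)*(b - 3)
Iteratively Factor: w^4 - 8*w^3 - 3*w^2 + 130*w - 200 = (w - 5)*(w^3 - 3*w^2 - 18*w + 40) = (w - 5)^2*(w^2 + 2*w - 8) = (w - 5)^2*(w + 4)*(w - 2)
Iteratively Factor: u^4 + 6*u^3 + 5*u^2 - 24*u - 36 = (u + 2)*(u^3 + 4*u^2 - 3*u - 18) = (u + 2)*(u + 3)*(u^2 + u - 6) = (u - 2)*(u + 2)*(u + 3)*(u + 3)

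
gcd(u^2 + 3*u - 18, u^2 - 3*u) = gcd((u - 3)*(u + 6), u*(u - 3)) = u - 3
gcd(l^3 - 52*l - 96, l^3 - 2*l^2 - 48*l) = l^2 - 2*l - 48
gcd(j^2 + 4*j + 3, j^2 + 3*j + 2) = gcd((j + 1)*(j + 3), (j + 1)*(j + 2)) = j + 1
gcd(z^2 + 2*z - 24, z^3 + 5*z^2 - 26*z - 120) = z + 6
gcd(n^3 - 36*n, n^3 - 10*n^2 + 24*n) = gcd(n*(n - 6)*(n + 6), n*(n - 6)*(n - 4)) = n^2 - 6*n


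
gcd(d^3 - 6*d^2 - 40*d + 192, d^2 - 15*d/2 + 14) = d - 4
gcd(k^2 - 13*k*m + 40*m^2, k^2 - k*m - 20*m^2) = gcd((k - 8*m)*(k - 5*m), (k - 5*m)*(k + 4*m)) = k - 5*m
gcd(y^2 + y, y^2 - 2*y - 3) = y + 1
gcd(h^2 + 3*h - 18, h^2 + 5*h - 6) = h + 6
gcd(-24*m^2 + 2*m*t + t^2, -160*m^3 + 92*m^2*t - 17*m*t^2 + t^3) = -4*m + t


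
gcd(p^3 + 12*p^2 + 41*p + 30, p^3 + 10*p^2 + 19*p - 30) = p^2 + 11*p + 30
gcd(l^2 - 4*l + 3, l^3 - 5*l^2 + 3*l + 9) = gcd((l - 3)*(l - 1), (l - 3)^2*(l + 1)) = l - 3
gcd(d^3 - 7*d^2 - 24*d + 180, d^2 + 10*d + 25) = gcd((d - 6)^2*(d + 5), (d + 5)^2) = d + 5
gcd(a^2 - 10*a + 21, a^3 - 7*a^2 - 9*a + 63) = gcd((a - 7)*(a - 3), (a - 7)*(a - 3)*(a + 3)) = a^2 - 10*a + 21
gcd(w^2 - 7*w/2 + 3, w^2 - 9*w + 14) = w - 2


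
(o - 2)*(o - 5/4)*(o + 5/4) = o^3 - 2*o^2 - 25*o/16 + 25/8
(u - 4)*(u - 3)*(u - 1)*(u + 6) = u^4 - 2*u^3 - 29*u^2 + 102*u - 72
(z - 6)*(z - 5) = z^2 - 11*z + 30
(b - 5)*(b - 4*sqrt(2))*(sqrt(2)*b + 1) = sqrt(2)*b^3 - 5*sqrt(2)*b^2 - 7*b^2 - 4*sqrt(2)*b + 35*b + 20*sqrt(2)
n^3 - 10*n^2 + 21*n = n*(n - 7)*(n - 3)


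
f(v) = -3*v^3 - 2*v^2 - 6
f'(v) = -9*v^2 - 4*v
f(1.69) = -26.19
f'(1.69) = -32.46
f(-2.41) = 24.38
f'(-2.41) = -42.63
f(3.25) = -130.11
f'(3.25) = -108.06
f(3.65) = -178.53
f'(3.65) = -134.50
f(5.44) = -548.15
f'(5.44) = -288.10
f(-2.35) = 21.89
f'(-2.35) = -40.30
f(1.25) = -14.98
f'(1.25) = -19.06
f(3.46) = -154.21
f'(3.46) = -121.58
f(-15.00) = 9669.00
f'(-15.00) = -1965.00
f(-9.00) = 2019.00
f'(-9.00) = -693.00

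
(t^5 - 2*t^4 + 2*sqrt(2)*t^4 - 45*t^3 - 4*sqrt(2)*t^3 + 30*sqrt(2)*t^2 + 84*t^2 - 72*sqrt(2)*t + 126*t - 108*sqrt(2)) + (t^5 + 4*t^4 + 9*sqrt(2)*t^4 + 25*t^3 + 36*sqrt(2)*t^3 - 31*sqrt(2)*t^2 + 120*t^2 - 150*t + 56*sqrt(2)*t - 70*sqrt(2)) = 2*t^5 + 2*t^4 + 11*sqrt(2)*t^4 - 20*t^3 + 32*sqrt(2)*t^3 - sqrt(2)*t^2 + 204*t^2 - 24*t - 16*sqrt(2)*t - 178*sqrt(2)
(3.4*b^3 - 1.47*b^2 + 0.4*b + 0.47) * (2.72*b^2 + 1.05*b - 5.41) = 9.248*b^5 - 0.4284*b^4 - 18.8495*b^3 + 9.6511*b^2 - 1.6705*b - 2.5427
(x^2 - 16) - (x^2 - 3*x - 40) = 3*x + 24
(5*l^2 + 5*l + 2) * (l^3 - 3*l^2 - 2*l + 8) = 5*l^5 - 10*l^4 - 23*l^3 + 24*l^2 + 36*l + 16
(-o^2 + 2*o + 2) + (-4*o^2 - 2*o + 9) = 11 - 5*o^2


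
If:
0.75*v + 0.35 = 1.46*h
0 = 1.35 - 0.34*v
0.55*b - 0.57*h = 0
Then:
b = 2.36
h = 2.28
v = 3.97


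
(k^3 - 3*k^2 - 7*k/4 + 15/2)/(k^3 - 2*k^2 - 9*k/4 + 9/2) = (2*k - 5)/(2*k - 3)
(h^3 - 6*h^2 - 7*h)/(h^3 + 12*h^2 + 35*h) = (h^2 - 6*h - 7)/(h^2 + 12*h + 35)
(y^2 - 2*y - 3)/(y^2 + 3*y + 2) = (y - 3)/(y + 2)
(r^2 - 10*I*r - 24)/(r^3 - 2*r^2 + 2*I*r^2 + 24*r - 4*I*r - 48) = (r - 6*I)/(r^2 + r*(-2 + 6*I) - 12*I)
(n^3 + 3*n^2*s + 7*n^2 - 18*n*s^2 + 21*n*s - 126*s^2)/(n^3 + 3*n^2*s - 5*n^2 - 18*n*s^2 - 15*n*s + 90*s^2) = (n + 7)/(n - 5)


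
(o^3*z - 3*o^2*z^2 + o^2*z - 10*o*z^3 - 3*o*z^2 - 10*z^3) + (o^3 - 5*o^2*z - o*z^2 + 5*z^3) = o^3*z + o^3 - 3*o^2*z^2 - 4*o^2*z - 10*o*z^3 - 4*o*z^2 - 5*z^3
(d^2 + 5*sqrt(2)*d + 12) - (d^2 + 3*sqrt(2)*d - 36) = 2*sqrt(2)*d + 48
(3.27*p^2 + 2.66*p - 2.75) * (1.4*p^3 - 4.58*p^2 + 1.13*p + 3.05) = 4.578*p^5 - 11.2526*p^4 - 12.3377*p^3 + 25.5743*p^2 + 5.0055*p - 8.3875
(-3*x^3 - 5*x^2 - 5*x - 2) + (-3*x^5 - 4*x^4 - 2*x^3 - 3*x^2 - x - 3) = -3*x^5 - 4*x^4 - 5*x^3 - 8*x^2 - 6*x - 5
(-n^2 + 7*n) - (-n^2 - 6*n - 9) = 13*n + 9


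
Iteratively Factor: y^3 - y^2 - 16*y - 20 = (y - 5)*(y^2 + 4*y + 4) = (y - 5)*(y + 2)*(y + 2)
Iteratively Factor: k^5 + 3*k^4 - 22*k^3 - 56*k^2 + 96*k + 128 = (k + 1)*(k^4 + 2*k^3 - 24*k^2 - 32*k + 128) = (k - 2)*(k + 1)*(k^3 + 4*k^2 - 16*k - 64) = (k - 2)*(k + 1)*(k + 4)*(k^2 - 16) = (k - 4)*(k - 2)*(k + 1)*(k + 4)*(k + 4)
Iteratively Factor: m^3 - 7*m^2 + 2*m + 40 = (m - 5)*(m^2 - 2*m - 8) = (m - 5)*(m - 4)*(m + 2)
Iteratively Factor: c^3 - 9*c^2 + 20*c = (c)*(c^2 - 9*c + 20) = c*(c - 4)*(c - 5)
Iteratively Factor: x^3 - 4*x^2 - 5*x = (x)*(x^2 - 4*x - 5) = x*(x - 5)*(x + 1)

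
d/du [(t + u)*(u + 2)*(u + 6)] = 2*t*u + 8*t + 3*u^2 + 16*u + 12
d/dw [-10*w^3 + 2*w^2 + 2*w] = -30*w^2 + 4*w + 2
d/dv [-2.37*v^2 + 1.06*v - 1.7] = 1.06 - 4.74*v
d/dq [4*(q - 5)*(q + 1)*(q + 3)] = 12*q^2 - 8*q - 68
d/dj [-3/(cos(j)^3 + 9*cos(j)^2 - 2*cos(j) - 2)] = 3*(-3*cos(j)^2 - 18*cos(j) + 2)*sin(j)/(cos(j)^3 + 9*cos(j)^2 - 2*cos(j) - 2)^2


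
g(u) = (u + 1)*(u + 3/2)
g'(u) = 2*u + 5/2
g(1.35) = 6.70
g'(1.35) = 5.20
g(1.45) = 7.23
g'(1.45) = 5.40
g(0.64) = 3.51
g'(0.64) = 3.78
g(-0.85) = 0.10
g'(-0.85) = 0.80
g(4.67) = 34.98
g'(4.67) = 11.84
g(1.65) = 8.35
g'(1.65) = 5.80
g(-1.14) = -0.05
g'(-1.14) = 0.22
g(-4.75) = 12.19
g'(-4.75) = -7.00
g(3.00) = 18.00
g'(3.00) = 8.50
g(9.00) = 105.00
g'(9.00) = 20.50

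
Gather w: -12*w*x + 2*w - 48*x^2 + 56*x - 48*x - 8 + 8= w*(2 - 12*x) - 48*x^2 + 8*x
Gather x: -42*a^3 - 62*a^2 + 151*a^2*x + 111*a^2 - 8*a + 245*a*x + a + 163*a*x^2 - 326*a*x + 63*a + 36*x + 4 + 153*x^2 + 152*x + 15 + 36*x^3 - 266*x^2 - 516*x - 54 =-42*a^3 + 49*a^2 + 56*a + 36*x^3 + x^2*(163*a - 113) + x*(151*a^2 - 81*a - 328) - 35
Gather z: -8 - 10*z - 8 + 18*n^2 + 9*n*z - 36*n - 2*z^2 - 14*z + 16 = 18*n^2 - 36*n - 2*z^2 + z*(9*n - 24)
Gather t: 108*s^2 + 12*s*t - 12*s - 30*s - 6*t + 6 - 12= 108*s^2 - 42*s + t*(12*s - 6) - 6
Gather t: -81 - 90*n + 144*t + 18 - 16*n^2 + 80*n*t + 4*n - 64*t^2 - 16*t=-16*n^2 - 86*n - 64*t^2 + t*(80*n + 128) - 63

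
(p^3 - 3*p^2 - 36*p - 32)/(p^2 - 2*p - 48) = (p^2 + 5*p + 4)/(p + 6)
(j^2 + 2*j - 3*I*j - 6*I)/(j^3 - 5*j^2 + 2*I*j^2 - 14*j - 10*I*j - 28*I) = (j - 3*I)/(j^2 + j*(-7 + 2*I) - 14*I)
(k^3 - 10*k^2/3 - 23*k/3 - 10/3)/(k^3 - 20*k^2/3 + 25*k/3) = (3*k^2 + 5*k + 2)/(k*(3*k - 5))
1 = 1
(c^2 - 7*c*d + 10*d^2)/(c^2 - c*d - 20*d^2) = (c - 2*d)/(c + 4*d)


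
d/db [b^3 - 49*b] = 3*b^2 - 49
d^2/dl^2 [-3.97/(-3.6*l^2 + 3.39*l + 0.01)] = (102.9024*l^2 - 96.89976*l - 3.97*(7.2*l - 3.39)*(14.4*l - 6.78) - 0.28584)/(-3.6*l^2 + 3.39*l + 0.01)^3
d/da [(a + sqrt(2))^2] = 2*a + 2*sqrt(2)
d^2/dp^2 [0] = 0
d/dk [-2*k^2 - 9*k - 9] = -4*k - 9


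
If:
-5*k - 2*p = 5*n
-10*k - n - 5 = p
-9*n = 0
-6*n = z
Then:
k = -2/3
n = 0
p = 5/3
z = 0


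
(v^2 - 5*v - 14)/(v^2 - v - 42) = (v + 2)/(v + 6)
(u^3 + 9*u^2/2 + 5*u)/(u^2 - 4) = u*(2*u + 5)/(2*(u - 2))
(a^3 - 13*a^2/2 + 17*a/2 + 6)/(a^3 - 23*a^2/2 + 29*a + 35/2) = (a^2 - 7*a + 12)/(a^2 - 12*a + 35)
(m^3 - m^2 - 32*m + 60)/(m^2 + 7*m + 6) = (m^2 - 7*m + 10)/(m + 1)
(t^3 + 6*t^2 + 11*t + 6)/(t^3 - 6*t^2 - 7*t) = (t^2 + 5*t + 6)/(t*(t - 7))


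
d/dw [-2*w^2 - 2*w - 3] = -4*w - 2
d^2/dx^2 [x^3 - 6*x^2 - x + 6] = 6*x - 12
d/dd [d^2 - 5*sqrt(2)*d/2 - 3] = 2*d - 5*sqrt(2)/2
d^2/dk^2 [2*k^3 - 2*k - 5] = 12*k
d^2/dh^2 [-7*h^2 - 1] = -14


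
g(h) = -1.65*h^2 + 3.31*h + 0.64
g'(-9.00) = 33.01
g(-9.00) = -162.80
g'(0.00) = 3.31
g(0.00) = 0.64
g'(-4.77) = 19.05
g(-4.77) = -52.69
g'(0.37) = 2.09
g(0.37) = 1.64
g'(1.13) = -0.42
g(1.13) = 2.27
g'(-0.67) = 5.52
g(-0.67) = -2.32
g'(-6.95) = 26.24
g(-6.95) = -102.06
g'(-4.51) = 18.19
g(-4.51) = -47.85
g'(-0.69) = 5.59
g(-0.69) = -2.43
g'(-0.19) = 3.94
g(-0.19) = -0.05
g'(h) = 3.31 - 3.3*h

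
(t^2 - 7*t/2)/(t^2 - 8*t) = (t - 7/2)/(t - 8)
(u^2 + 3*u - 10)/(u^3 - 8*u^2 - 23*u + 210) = (u - 2)/(u^2 - 13*u + 42)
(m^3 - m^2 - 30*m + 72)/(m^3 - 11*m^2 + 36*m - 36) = (m^2 + 2*m - 24)/(m^2 - 8*m + 12)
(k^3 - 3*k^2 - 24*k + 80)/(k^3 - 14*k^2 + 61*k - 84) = (k^2 + k - 20)/(k^2 - 10*k + 21)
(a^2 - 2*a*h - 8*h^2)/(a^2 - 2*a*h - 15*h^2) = (-a^2 + 2*a*h + 8*h^2)/(-a^2 + 2*a*h + 15*h^2)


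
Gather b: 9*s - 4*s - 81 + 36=5*s - 45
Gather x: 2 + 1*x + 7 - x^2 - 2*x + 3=-x^2 - x + 12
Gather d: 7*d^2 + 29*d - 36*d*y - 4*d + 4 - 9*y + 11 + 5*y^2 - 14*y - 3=7*d^2 + d*(25 - 36*y) + 5*y^2 - 23*y + 12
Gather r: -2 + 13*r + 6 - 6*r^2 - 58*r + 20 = -6*r^2 - 45*r + 24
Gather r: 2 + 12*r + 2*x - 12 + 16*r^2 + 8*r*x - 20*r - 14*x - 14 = 16*r^2 + r*(8*x - 8) - 12*x - 24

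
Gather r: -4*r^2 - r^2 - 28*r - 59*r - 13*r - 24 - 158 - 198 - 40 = -5*r^2 - 100*r - 420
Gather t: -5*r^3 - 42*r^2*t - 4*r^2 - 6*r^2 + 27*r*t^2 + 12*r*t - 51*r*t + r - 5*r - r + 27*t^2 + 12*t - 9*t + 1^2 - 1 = -5*r^3 - 10*r^2 - 5*r + t^2*(27*r + 27) + t*(-42*r^2 - 39*r + 3)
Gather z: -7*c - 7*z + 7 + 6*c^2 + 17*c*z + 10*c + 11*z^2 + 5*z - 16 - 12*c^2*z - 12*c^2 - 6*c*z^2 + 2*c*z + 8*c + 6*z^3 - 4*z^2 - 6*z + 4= -6*c^2 + 11*c + 6*z^3 + z^2*(7 - 6*c) + z*(-12*c^2 + 19*c - 8) - 5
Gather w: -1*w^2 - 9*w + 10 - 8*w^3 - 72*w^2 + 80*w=-8*w^3 - 73*w^2 + 71*w + 10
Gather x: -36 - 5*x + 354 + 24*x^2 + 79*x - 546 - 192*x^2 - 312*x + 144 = -168*x^2 - 238*x - 84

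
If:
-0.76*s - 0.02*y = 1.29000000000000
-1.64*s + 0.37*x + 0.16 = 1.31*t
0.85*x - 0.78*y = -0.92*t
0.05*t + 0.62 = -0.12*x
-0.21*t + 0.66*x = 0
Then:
No Solution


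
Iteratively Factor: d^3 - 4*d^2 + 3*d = (d)*(d^2 - 4*d + 3) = d*(d - 3)*(d - 1)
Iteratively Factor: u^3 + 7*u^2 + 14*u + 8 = (u + 1)*(u^2 + 6*u + 8) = (u + 1)*(u + 4)*(u + 2)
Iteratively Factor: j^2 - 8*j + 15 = (j - 5)*(j - 3)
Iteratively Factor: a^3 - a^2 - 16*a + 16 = (a - 4)*(a^2 + 3*a - 4) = (a - 4)*(a - 1)*(a + 4)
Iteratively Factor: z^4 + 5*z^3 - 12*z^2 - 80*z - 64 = (z + 1)*(z^3 + 4*z^2 - 16*z - 64) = (z + 1)*(z + 4)*(z^2 - 16) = (z + 1)*(z + 4)^2*(z - 4)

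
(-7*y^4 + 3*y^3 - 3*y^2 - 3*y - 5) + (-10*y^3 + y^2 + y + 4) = -7*y^4 - 7*y^3 - 2*y^2 - 2*y - 1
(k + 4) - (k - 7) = 11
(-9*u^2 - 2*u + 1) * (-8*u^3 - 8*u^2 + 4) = 72*u^5 + 88*u^4 + 8*u^3 - 44*u^2 - 8*u + 4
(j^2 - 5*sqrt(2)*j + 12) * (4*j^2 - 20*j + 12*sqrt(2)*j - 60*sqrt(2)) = 4*j^4 - 20*j^3 - 8*sqrt(2)*j^3 - 72*j^2 + 40*sqrt(2)*j^2 + 144*sqrt(2)*j + 360*j - 720*sqrt(2)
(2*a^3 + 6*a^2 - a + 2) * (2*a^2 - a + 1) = 4*a^5 + 10*a^4 - 6*a^3 + 11*a^2 - 3*a + 2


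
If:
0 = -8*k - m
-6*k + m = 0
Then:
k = 0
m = 0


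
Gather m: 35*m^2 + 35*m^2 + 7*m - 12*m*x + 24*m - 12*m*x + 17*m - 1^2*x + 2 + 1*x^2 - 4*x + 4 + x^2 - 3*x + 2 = 70*m^2 + m*(48 - 24*x) + 2*x^2 - 8*x + 8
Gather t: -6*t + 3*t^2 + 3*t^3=3*t^3 + 3*t^2 - 6*t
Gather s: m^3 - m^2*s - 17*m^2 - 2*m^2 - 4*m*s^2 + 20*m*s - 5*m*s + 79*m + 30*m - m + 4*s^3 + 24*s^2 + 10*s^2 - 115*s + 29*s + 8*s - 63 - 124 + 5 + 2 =m^3 - 19*m^2 + 108*m + 4*s^3 + s^2*(34 - 4*m) + s*(-m^2 + 15*m - 78) - 180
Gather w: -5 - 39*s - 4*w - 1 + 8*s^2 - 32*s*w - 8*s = 8*s^2 - 47*s + w*(-32*s - 4) - 6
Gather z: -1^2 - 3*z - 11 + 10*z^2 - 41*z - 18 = 10*z^2 - 44*z - 30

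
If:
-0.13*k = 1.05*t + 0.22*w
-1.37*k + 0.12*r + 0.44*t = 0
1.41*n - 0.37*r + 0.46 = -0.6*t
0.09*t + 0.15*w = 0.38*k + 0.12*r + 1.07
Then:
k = 0.021454049517415*w - 0.589330675618968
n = 0.358717066266273*w - 2.19304871657892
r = 1.02292715764443*w - 6.99572929780389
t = 0.0729647503147293 - 0.212180025178347*w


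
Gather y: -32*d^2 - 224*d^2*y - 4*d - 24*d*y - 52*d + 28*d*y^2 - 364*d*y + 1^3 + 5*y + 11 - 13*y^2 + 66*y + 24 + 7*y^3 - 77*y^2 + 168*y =-32*d^2 - 56*d + 7*y^3 + y^2*(28*d - 90) + y*(-224*d^2 - 388*d + 239) + 36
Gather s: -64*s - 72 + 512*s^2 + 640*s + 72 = 512*s^2 + 576*s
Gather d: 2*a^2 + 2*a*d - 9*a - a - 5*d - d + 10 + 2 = 2*a^2 - 10*a + d*(2*a - 6) + 12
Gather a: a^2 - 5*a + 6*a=a^2 + a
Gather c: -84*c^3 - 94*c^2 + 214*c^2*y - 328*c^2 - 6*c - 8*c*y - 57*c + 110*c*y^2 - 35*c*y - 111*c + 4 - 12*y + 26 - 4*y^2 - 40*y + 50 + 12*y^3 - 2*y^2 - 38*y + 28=-84*c^3 + c^2*(214*y - 422) + c*(110*y^2 - 43*y - 174) + 12*y^3 - 6*y^2 - 90*y + 108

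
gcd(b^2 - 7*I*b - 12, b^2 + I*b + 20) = b - 4*I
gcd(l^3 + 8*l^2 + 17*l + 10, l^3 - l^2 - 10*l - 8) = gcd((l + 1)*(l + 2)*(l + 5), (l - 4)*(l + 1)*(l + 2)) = l^2 + 3*l + 2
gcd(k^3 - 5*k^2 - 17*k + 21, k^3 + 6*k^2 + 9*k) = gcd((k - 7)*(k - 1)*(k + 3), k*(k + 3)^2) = k + 3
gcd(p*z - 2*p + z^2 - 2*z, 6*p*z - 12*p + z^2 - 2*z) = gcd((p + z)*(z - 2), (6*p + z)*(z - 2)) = z - 2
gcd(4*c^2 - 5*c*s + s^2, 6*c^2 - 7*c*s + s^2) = -c + s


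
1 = 1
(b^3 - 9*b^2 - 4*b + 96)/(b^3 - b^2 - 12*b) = (b - 8)/b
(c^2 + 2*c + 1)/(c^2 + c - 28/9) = 9*(c^2 + 2*c + 1)/(9*c^2 + 9*c - 28)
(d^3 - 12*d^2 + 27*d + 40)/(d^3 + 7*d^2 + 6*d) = (d^2 - 13*d + 40)/(d*(d + 6))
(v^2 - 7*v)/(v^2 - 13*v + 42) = v/(v - 6)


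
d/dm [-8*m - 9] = -8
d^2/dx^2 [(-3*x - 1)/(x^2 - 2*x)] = 2*(x*(x - 2)*(9*x - 5) - 4*(x - 1)^2*(3*x + 1))/(x^3*(x - 2)^3)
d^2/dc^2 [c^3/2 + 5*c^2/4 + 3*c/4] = 3*c + 5/2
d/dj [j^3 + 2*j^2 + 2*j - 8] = 3*j^2 + 4*j + 2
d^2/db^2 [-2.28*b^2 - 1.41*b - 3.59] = -4.56000000000000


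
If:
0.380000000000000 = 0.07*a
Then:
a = 5.43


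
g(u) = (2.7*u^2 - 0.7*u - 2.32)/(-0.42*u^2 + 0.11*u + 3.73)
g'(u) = (0.84*u - 0.11)*(2.7*u^2 - 0.7*u - 2.32)/(-0.42*u^2 + 0.11*u + 3.73)^2 + (5.4*u - 0.7)/(-0.42*u^2 + 0.11*u + 3.73)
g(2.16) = 4.36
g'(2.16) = 9.16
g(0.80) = -0.32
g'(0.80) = 0.97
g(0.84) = -0.28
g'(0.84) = 1.04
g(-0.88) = 0.12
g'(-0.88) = -1.68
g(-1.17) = 0.73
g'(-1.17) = -2.58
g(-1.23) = 0.89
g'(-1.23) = -2.82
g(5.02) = -9.87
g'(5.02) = 2.24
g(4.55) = -11.29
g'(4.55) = 4.04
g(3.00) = 71.00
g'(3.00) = 666.46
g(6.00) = -8.45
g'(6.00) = 0.93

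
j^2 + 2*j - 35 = (j - 5)*(j + 7)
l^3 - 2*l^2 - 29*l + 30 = (l - 6)*(l - 1)*(l + 5)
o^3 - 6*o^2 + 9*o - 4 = (o - 4)*(o - 1)^2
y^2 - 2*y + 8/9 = (y - 4/3)*(y - 2/3)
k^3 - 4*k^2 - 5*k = k*(k - 5)*(k + 1)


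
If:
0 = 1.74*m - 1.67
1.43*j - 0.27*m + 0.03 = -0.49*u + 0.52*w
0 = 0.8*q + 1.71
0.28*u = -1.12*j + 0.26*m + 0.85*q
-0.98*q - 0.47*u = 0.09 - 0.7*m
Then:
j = -2.82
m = 0.96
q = -2.14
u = 5.69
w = -2.84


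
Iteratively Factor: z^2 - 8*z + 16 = (z - 4)*(z - 4)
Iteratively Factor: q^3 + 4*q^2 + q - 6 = (q + 2)*(q^2 + 2*q - 3) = (q - 1)*(q + 2)*(q + 3)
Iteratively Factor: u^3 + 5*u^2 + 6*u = (u)*(u^2 + 5*u + 6) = u*(u + 3)*(u + 2)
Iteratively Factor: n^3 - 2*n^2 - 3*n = (n - 3)*(n^2 + n) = (n - 3)*(n + 1)*(n)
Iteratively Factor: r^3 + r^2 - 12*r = (r + 4)*(r^2 - 3*r) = (r - 3)*(r + 4)*(r)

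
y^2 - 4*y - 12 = (y - 6)*(y + 2)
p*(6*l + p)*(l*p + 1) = 6*l^2*p^2 + l*p^3 + 6*l*p + p^2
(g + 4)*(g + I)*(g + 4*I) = g^3 + 4*g^2 + 5*I*g^2 - 4*g + 20*I*g - 16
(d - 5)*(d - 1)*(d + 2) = d^3 - 4*d^2 - 7*d + 10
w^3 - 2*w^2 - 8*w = w*(w - 4)*(w + 2)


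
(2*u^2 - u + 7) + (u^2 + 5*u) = 3*u^2 + 4*u + 7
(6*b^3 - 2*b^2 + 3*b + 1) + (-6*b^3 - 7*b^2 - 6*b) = -9*b^2 - 3*b + 1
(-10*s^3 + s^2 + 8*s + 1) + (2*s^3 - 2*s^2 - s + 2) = -8*s^3 - s^2 + 7*s + 3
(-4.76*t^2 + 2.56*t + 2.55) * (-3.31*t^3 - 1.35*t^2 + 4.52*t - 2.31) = 15.7556*t^5 - 2.0476*t^4 - 33.4117*t^3 + 19.1243*t^2 + 5.6124*t - 5.8905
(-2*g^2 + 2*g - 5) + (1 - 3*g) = -2*g^2 - g - 4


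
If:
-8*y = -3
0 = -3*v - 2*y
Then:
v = -1/4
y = 3/8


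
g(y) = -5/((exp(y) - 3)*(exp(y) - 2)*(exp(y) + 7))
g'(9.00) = 0.00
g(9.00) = 0.00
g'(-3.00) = 0.00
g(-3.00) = -0.12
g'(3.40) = 0.00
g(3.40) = -0.00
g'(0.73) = -203.29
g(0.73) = 7.93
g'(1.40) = 1.29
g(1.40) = -0.21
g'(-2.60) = -0.01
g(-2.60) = -0.13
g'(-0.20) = -0.24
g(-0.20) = -0.25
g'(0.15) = -0.75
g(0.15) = -0.40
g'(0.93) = 0.92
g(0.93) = 2.11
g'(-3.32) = -0.00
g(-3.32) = -0.12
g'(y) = 5*exp(y)/((exp(y) - 3)*(exp(y) - 2)*(exp(y) + 7)^2) + 5*exp(y)/((exp(y) - 3)*(exp(y) - 2)^2*(exp(y) + 7)) + 5*exp(y)/((exp(y) - 3)^2*(exp(y) - 2)*(exp(y) + 7)) = 5*((exp(y) - 3)*(exp(y) - 2) + (exp(y) - 3)*(exp(y) + 7) + (exp(y) - 2)*(exp(y) + 7))*exp(y)/((exp(y) - 3)^2*(exp(y) - 2)^2*(exp(y) + 7)^2)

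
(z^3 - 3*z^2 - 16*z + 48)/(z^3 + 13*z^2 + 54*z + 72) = (z^2 - 7*z + 12)/(z^2 + 9*z + 18)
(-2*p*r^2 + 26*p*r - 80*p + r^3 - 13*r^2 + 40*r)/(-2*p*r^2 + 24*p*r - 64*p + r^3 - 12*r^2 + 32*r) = (r - 5)/(r - 4)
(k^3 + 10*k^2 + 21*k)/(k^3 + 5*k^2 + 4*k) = (k^2 + 10*k + 21)/(k^2 + 5*k + 4)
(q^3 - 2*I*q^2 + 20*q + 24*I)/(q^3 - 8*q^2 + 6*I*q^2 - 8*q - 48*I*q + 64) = (q^2 - 4*I*q + 12)/(q^2 + 4*q*(-2 + I) - 32*I)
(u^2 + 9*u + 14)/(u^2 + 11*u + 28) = (u + 2)/(u + 4)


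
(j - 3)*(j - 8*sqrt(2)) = j^2 - 8*sqrt(2)*j - 3*j + 24*sqrt(2)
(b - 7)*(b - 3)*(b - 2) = b^3 - 12*b^2 + 41*b - 42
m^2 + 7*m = m*(m + 7)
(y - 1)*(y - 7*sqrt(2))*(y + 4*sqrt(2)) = y^3 - 3*sqrt(2)*y^2 - y^2 - 56*y + 3*sqrt(2)*y + 56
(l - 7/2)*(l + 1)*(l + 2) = l^3 - l^2/2 - 17*l/2 - 7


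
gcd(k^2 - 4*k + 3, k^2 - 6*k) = 1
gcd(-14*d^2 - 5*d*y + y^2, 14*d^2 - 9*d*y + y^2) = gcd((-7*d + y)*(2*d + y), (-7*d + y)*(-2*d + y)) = -7*d + y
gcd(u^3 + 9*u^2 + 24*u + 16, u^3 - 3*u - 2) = u + 1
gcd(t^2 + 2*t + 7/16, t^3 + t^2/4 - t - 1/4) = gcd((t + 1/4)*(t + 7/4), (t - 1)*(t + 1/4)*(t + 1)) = t + 1/4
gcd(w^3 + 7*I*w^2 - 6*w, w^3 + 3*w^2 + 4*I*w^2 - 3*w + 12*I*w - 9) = w + I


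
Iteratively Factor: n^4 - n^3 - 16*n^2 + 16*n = (n + 4)*(n^3 - 5*n^2 + 4*n) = (n - 4)*(n + 4)*(n^2 - n) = (n - 4)*(n - 1)*(n + 4)*(n)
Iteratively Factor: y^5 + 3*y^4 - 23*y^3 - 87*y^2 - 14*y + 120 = (y + 4)*(y^4 - y^3 - 19*y^2 - 11*y + 30) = (y + 3)*(y + 4)*(y^3 - 4*y^2 - 7*y + 10) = (y - 1)*(y + 3)*(y + 4)*(y^2 - 3*y - 10) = (y - 1)*(y + 2)*(y + 3)*(y + 4)*(y - 5)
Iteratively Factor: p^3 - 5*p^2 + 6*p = (p)*(p^2 - 5*p + 6) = p*(p - 2)*(p - 3)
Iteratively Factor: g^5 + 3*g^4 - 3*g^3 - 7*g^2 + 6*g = (g)*(g^4 + 3*g^3 - 3*g^2 - 7*g + 6) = g*(g - 1)*(g^3 + 4*g^2 + g - 6) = g*(g - 1)^2*(g^2 + 5*g + 6) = g*(g - 1)^2*(g + 2)*(g + 3)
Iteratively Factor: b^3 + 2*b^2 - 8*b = (b + 4)*(b^2 - 2*b) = (b - 2)*(b + 4)*(b)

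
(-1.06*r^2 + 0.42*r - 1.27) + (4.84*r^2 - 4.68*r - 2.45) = 3.78*r^2 - 4.26*r - 3.72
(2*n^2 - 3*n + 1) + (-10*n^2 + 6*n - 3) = -8*n^2 + 3*n - 2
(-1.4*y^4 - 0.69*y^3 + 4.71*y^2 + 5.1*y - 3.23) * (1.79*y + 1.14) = -2.506*y^5 - 2.8311*y^4 + 7.6443*y^3 + 14.4984*y^2 + 0.0322999999999993*y - 3.6822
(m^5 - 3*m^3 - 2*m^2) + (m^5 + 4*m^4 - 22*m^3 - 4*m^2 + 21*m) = 2*m^5 + 4*m^4 - 25*m^3 - 6*m^2 + 21*m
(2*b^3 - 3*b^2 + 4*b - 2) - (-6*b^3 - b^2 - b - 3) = 8*b^3 - 2*b^2 + 5*b + 1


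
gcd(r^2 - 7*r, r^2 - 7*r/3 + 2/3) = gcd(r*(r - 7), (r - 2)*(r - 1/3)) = 1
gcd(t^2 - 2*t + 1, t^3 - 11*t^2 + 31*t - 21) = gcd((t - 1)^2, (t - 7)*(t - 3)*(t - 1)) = t - 1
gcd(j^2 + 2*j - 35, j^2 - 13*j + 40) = j - 5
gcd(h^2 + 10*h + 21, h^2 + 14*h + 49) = h + 7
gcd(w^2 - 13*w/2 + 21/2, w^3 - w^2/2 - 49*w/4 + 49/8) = w - 7/2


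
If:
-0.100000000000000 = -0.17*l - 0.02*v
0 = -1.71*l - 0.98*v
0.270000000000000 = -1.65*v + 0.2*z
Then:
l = 0.74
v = -1.29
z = -9.31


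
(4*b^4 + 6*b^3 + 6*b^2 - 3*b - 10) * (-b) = -4*b^5 - 6*b^4 - 6*b^3 + 3*b^2 + 10*b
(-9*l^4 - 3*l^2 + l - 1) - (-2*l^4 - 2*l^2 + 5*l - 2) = -7*l^4 - l^2 - 4*l + 1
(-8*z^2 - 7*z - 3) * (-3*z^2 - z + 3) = 24*z^4 + 29*z^3 - 8*z^2 - 18*z - 9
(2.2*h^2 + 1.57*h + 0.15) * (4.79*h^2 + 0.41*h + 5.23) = 10.538*h^4 + 8.4223*h^3 + 12.8682*h^2 + 8.2726*h + 0.7845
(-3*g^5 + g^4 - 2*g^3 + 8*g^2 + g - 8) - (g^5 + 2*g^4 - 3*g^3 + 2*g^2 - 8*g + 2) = -4*g^5 - g^4 + g^3 + 6*g^2 + 9*g - 10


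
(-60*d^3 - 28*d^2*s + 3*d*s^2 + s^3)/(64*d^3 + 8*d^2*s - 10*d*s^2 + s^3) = (-30*d^2 + d*s + s^2)/(32*d^2 - 12*d*s + s^2)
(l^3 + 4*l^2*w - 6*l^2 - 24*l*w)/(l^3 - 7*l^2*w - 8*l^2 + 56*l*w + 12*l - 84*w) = l*(-l - 4*w)/(-l^2 + 7*l*w + 2*l - 14*w)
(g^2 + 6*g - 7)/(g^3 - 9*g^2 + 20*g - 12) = (g + 7)/(g^2 - 8*g + 12)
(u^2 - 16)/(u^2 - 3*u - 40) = (16 - u^2)/(-u^2 + 3*u + 40)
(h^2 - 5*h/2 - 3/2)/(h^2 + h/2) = (h - 3)/h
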